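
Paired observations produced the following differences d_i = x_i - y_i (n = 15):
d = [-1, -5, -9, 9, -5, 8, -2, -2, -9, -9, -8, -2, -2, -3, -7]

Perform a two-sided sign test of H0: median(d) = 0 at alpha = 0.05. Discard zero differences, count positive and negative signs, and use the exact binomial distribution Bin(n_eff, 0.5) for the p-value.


Step 1: Discard zero differences. Original n = 15; n_eff = number of nonzero differences = 15.
Nonzero differences (with sign): -1, -5, -9, +9, -5, +8, -2, -2, -9, -9, -8, -2, -2, -3, -7
Step 2: Count signs: positive = 2, negative = 13.
Step 3: Under H0: P(positive) = 0.5, so the number of positives S ~ Bin(15, 0.5).
Step 4: Two-sided exact p-value = sum of Bin(15,0.5) probabilities at or below the observed probability = 0.007385.
Step 5: alpha = 0.05. reject H0.

n_eff = 15, pos = 2, neg = 13, p = 0.007385, reject H0.


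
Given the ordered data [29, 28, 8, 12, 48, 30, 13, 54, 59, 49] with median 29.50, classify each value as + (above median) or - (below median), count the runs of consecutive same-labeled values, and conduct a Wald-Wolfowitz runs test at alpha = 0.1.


Step 1: Compute median = 29.50; label A = above, B = below.
Labels in order: BBBBAABAAA  (n_A = 5, n_B = 5)
Step 2: Count runs R = 4.
Step 3: Under H0 (random ordering), E[R] = 2*n_A*n_B/(n_A+n_B) + 1 = 2*5*5/10 + 1 = 6.0000.
        Var[R] = 2*n_A*n_B*(2*n_A*n_B - n_A - n_B) / ((n_A+n_B)^2 * (n_A+n_B-1)) = 2000/900 = 2.2222.
        SD[R] = 1.4907.
Step 4: Continuity-corrected z = (R + 0.5 - E[R]) / SD[R] = (4 + 0.5 - 6.0000) / 1.4907 = -1.0062.
Step 5: Two-sided p-value via normal approximation = 2*(1 - Phi(|z|)) = 0.314305.
Step 6: alpha = 0.1. fail to reject H0.

R = 4, z = -1.0062, p = 0.314305, fail to reject H0.


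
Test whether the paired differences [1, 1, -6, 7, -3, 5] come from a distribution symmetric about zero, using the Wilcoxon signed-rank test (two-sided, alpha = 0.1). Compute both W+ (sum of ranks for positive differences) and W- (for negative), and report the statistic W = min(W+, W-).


Step 1: Drop any zero differences (none here) and take |d_i|.
|d| = [1, 1, 6, 7, 3, 5]
Step 2: Midrank |d_i| (ties get averaged ranks).
ranks: |1|->1.5, |1|->1.5, |6|->5, |7|->6, |3|->3, |5|->4
Step 3: Attach original signs; sum ranks with positive sign and with negative sign.
W+ = 1.5 + 1.5 + 6 + 4 = 13
W- = 5 + 3 = 8
(Check: W+ + W- = 21 should equal n(n+1)/2 = 21.)
Step 4: Test statistic W = min(W+, W-) = 8.
Step 5: Ties in |d|, so use the tie-corrected normal approximation.
        E[W] = n(n+1)/4 = 6*7/4 = 10.5.
        Tie groups: |d|=1 (t=2); sum(t^3 - t) = 6.
        Var[W] = n(n+1)(2n+1)/24 - sum(t^3-t)/48 = 546/24 - 6/48 = 22.625.
        z = (W - E[W]) / sqrt(Var[W]) = (8 - 10.5) / 4.7566 = -0.5256.
        Two-sided p = 2*Phi(z) = 0.599174.
Step 6: alpha = 0.1. fail to reject H0.

W+ = 13, W- = 8, W = min = 8, p = 0.599174, fail to reject H0.


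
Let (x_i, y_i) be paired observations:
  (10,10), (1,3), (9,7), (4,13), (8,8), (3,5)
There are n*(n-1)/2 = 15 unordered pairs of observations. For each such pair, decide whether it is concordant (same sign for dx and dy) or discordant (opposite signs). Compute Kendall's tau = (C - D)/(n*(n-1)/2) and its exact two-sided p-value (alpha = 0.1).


Step 1: Enumerate the 15 unordered pairs (i,j) with i<j and classify each by sign(x_j-x_i) * sign(y_j-y_i).
  (1,2):dx=-9,dy=-7->C; (1,3):dx=-1,dy=-3->C; (1,4):dx=-6,dy=+3->D; (1,5):dx=-2,dy=-2->C
  (1,6):dx=-7,dy=-5->C; (2,3):dx=+8,dy=+4->C; (2,4):dx=+3,dy=+10->C; (2,5):dx=+7,dy=+5->C
  (2,6):dx=+2,dy=+2->C; (3,4):dx=-5,dy=+6->D; (3,5):dx=-1,dy=+1->D; (3,6):dx=-6,dy=-2->C
  (4,5):dx=+4,dy=-5->D; (4,6):dx=-1,dy=-8->C; (5,6):dx=-5,dy=-3->C
Step 2: C = 11, D = 4, total pairs = 15.
Step 3: tau = (C - D)/(n(n-1)/2) = (11 - 4)/15 = 0.466667.
Step 4: Exact two-sided p-value (enumerate n! = 720 permutations of y under H0): p = 0.272222.
Step 5: alpha = 0.1. fail to reject H0.

tau_b = 0.4667 (C=11, D=4), p = 0.272222, fail to reject H0.


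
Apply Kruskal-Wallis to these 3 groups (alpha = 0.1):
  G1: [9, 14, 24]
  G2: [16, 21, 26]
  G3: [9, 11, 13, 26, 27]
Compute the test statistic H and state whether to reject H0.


Step 1: Combine all N = 11 observations and assign midranks.
sorted (value, group, rank): (9,G1,1.5), (9,G3,1.5), (11,G3,3), (13,G3,4), (14,G1,5), (16,G2,6), (21,G2,7), (24,G1,8), (26,G2,9.5), (26,G3,9.5), (27,G3,11)
Step 2: Sum ranks within each group.
R_1 = 14.5 (n_1 = 3)
R_2 = 22.5 (n_2 = 3)
R_3 = 29 (n_3 = 5)
Step 3: H = 12/(N(N+1)) * sum(R_i^2/n_i) - 3(N+1)
     = 12/(11*12) * (14.5^2/3 + 22.5^2/3 + 29^2/5) - 3*12
     = 0.090909 * 407.033 - 36
     = 1.003030.
Step 4: Ties present; correction factor C = 1 - 12/(11^3 - 11) = 0.990909. Corrected H = 1.003030 / 0.990909 = 1.012232.
Step 5: Under H0, H ~ chi^2(2); p-value = 0.602832.
Step 6: alpha = 0.1. fail to reject H0.

H = 1.0122, df = 2, p = 0.602832, fail to reject H0.


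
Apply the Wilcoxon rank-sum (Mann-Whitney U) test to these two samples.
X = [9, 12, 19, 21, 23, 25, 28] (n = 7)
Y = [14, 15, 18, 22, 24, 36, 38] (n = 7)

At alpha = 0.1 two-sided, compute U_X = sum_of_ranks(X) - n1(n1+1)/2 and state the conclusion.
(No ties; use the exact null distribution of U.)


Step 1: Combine and sort all 14 observations; assign midranks.
sorted (value, group): (9,X), (12,X), (14,Y), (15,Y), (18,Y), (19,X), (21,X), (22,Y), (23,X), (24,Y), (25,X), (28,X), (36,Y), (38,Y)
ranks: 9->1, 12->2, 14->3, 15->4, 18->5, 19->6, 21->7, 22->8, 23->9, 24->10, 25->11, 28->12, 36->13, 38->14
Step 2: Rank sum for X: R1 = 1 + 2 + 6 + 7 + 9 + 11 + 12 = 48.
Step 3: U_X = R1 - n1(n1+1)/2 = 48 - 7*8/2 = 48 - 28 = 20.
       U_Y = n1*n2 - U_X = 49 - 20 = 29.
Step 4: No ties, so the exact null distribution of U (based on enumerating the C(14,7) = 3432 equally likely rank assignments) gives the two-sided p-value.
Step 5: p-value = 0.620047; compare to alpha = 0.1. fail to reject H0.

U_X = 20, p = 0.620047, fail to reject H0 at alpha = 0.1.


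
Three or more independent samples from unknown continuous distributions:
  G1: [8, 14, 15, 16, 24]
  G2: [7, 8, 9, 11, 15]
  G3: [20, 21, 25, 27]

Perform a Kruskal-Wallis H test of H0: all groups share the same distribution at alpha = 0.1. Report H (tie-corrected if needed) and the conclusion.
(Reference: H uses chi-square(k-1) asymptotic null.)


Step 1: Combine all N = 14 observations and assign midranks.
sorted (value, group, rank): (7,G2,1), (8,G1,2.5), (8,G2,2.5), (9,G2,4), (11,G2,5), (14,G1,6), (15,G1,7.5), (15,G2,7.5), (16,G1,9), (20,G3,10), (21,G3,11), (24,G1,12), (25,G3,13), (27,G3,14)
Step 2: Sum ranks within each group.
R_1 = 37 (n_1 = 5)
R_2 = 20 (n_2 = 5)
R_3 = 48 (n_3 = 4)
Step 3: H = 12/(N(N+1)) * sum(R_i^2/n_i) - 3(N+1)
     = 12/(14*15) * (37^2/5 + 20^2/5 + 48^2/4) - 3*15
     = 0.057143 * 929.8 - 45
     = 8.131429.
Step 4: Ties present; correction factor C = 1 - 12/(14^3 - 14) = 0.995604. Corrected H = 8.131429 / 0.995604 = 8.167329.
Step 5: Under H0, H ~ chi^2(2); p-value = 0.016846.
Step 6: alpha = 0.1. reject H0.

H = 8.1673, df = 2, p = 0.016846, reject H0.


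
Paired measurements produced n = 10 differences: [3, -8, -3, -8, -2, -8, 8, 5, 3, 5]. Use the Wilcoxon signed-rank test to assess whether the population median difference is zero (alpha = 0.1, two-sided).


Step 1: Drop any zero differences (none here) and take |d_i|.
|d| = [3, 8, 3, 8, 2, 8, 8, 5, 3, 5]
Step 2: Midrank |d_i| (ties get averaged ranks).
ranks: |3|->3, |8|->8.5, |3|->3, |8|->8.5, |2|->1, |8|->8.5, |8|->8.5, |5|->5.5, |3|->3, |5|->5.5
Step 3: Attach original signs; sum ranks with positive sign and with negative sign.
W+ = 3 + 8.5 + 5.5 + 3 + 5.5 = 25.5
W- = 8.5 + 3 + 8.5 + 1 + 8.5 = 29.5
(Check: W+ + W- = 55 should equal n(n+1)/2 = 55.)
Step 4: Test statistic W = min(W+, W-) = 25.5.
Step 5: Ties in |d|, so use the tie-corrected normal approximation.
        E[W] = n(n+1)/4 = 10*11/4 = 27.5.
        Tie groups: |d|=3 (t=3), |d|=5 (t=2), |d|=8 (t=4); sum(t^3 - t) = 90.
        Var[W] = n(n+1)(2n+1)/24 - sum(t^3-t)/48 = 2310/24 - 90/48 = 94.375.
        z = (W - E[W]) / sqrt(Var[W]) = (25.5 - 27.5) / 9.7147 = -0.2059.
        Two-sided p = 2*Phi(z) = 0.836889.
Step 6: alpha = 0.1. fail to reject H0.

W+ = 25.5, W- = 29.5, W = min = 25.5, p = 0.836889, fail to reject H0.


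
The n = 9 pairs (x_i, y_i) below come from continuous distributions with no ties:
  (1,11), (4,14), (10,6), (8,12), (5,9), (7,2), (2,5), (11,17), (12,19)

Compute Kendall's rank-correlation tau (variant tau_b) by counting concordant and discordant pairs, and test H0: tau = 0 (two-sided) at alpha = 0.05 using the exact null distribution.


Step 1: Enumerate the 36 unordered pairs (i,j) with i<j and classify each by sign(x_j-x_i) * sign(y_j-y_i).
  (1,2):dx=+3,dy=+3->C; (1,3):dx=+9,dy=-5->D; (1,4):dx=+7,dy=+1->C; (1,5):dx=+4,dy=-2->D
  (1,6):dx=+6,dy=-9->D; (1,7):dx=+1,dy=-6->D; (1,8):dx=+10,dy=+6->C; (1,9):dx=+11,dy=+8->C
  (2,3):dx=+6,dy=-8->D; (2,4):dx=+4,dy=-2->D; (2,5):dx=+1,dy=-5->D; (2,6):dx=+3,dy=-12->D
  (2,7):dx=-2,dy=-9->C; (2,8):dx=+7,dy=+3->C; (2,9):dx=+8,dy=+5->C; (3,4):dx=-2,dy=+6->D
  (3,5):dx=-5,dy=+3->D; (3,6):dx=-3,dy=-4->C; (3,7):dx=-8,dy=-1->C; (3,8):dx=+1,dy=+11->C
  (3,9):dx=+2,dy=+13->C; (4,5):dx=-3,dy=-3->C; (4,6):dx=-1,dy=-10->C; (4,7):dx=-6,dy=-7->C
  (4,8):dx=+3,dy=+5->C; (4,9):dx=+4,dy=+7->C; (5,6):dx=+2,dy=-7->D; (5,7):dx=-3,dy=-4->C
  (5,8):dx=+6,dy=+8->C; (5,9):dx=+7,dy=+10->C; (6,7):dx=-5,dy=+3->D; (6,8):dx=+4,dy=+15->C
  (6,9):dx=+5,dy=+17->C; (7,8):dx=+9,dy=+12->C; (7,9):dx=+10,dy=+14->C; (8,9):dx=+1,dy=+2->C
Step 2: C = 24, D = 12, total pairs = 36.
Step 3: tau = (C - D)/(n(n-1)/2) = (24 - 12)/36 = 0.333333.
Step 4: Exact two-sided p-value (enumerate n! = 362880 permutations of y under H0): p = 0.259518.
Step 5: alpha = 0.05. fail to reject H0.

tau_b = 0.3333 (C=24, D=12), p = 0.259518, fail to reject H0.


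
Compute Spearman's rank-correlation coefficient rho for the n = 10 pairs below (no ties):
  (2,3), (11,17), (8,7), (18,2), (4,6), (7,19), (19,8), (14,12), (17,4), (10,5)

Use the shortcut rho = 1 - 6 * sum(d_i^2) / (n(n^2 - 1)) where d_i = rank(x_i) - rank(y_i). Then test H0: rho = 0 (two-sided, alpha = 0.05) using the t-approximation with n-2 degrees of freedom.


Step 1: Rank x and y separately (midranks; no ties here).
rank(x): 2->1, 11->6, 8->4, 18->9, 4->2, 7->3, 19->10, 14->7, 17->8, 10->5
rank(y): 3->2, 17->9, 7->6, 2->1, 6->5, 19->10, 8->7, 12->8, 4->3, 5->4
Step 2: d_i = R_x(i) - R_y(i); compute d_i^2.
  (1-2)^2=1, (6-9)^2=9, (4-6)^2=4, (9-1)^2=64, (2-5)^2=9, (3-10)^2=49, (10-7)^2=9, (7-8)^2=1, (8-3)^2=25, (5-4)^2=1
sum(d^2) = 172.
Step 3: rho = 1 - 6*172 / (10*(10^2 - 1)) = 1 - 1032/990 = -0.042424.
Step 4: Under H0, t = rho * sqrt((n-2)/(1-rho^2)) = -0.1201 ~ t(8).
Step 5: Two-sided p-value from the t-distribution with 8 df = 0.907364.
Step 6: alpha = 0.05. fail to reject H0.

rho = -0.0424, p = 0.907364, fail to reject H0 at alpha = 0.05.


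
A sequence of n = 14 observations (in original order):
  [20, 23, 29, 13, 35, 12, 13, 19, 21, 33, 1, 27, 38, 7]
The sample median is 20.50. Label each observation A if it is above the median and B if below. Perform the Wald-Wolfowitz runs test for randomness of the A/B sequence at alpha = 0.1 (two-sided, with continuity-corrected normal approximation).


Step 1: Compute median = 20.50; label A = above, B = below.
Labels in order: BAABABBBAABAAB  (n_A = 7, n_B = 7)
Step 2: Count runs R = 9.
Step 3: Under H0 (random ordering), E[R] = 2*n_A*n_B/(n_A+n_B) + 1 = 2*7*7/14 + 1 = 8.0000.
        Var[R] = 2*n_A*n_B*(2*n_A*n_B - n_A - n_B) / ((n_A+n_B)^2 * (n_A+n_B-1)) = 8232/2548 = 3.2308.
        SD[R] = 1.7974.
Step 4: Continuity-corrected z = (R - 0.5 - E[R]) / SD[R] = (9 - 0.5 - 8.0000) / 1.7974 = 0.2782.
Step 5: Two-sided p-value via normal approximation = 2*(1 - Phi(|z|)) = 0.780879.
Step 6: alpha = 0.1. fail to reject H0.

R = 9, z = 0.2782, p = 0.780879, fail to reject H0.


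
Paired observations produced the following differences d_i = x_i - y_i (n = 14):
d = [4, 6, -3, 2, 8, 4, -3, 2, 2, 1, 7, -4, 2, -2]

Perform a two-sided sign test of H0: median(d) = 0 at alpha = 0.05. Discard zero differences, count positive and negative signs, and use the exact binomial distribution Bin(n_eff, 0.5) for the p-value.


Step 1: Discard zero differences. Original n = 14; n_eff = number of nonzero differences = 14.
Nonzero differences (with sign): +4, +6, -3, +2, +8, +4, -3, +2, +2, +1, +7, -4, +2, -2
Step 2: Count signs: positive = 10, negative = 4.
Step 3: Under H0: P(positive) = 0.5, so the number of positives S ~ Bin(14, 0.5).
Step 4: Two-sided exact p-value = sum of Bin(14,0.5) probabilities at or below the observed probability = 0.179565.
Step 5: alpha = 0.05. fail to reject H0.

n_eff = 14, pos = 10, neg = 4, p = 0.179565, fail to reject H0.


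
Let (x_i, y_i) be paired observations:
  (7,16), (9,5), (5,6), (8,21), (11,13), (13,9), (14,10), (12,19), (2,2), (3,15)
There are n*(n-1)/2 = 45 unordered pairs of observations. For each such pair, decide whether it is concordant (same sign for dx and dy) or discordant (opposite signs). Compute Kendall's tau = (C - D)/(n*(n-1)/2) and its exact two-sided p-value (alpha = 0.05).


Step 1: Enumerate the 45 unordered pairs (i,j) with i<j and classify each by sign(x_j-x_i) * sign(y_j-y_i).
  (1,2):dx=+2,dy=-11->D; (1,3):dx=-2,dy=-10->C; (1,4):dx=+1,dy=+5->C; (1,5):dx=+4,dy=-3->D
  (1,6):dx=+6,dy=-7->D; (1,7):dx=+7,dy=-6->D; (1,8):dx=+5,dy=+3->C; (1,9):dx=-5,dy=-14->C
  (1,10):dx=-4,dy=-1->C; (2,3):dx=-4,dy=+1->D; (2,4):dx=-1,dy=+16->D; (2,5):dx=+2,dy=+8->C
  (2,6):dx=+4,dy=+4->C; (2,7):dx=+5,dy=+5->C; (2,8):dx=+3,dy=+14->C; (2,9):dx=-7,dy=-3->C
  (2,10):dx=-6,dy=+10->D; (3,4):dx=+3,dy=+15->C; (3,5):dx=+6,dy=+7->C; (3,6):dx=+8,dy=+3->C
  (3,7):dx=+9,dy=+4->C; (3,8):dx=+7,dy=+13->C; (3,9):dx=-3,dy=-4->C; (3,10):dx=-2,dy=+9->D
  (4,5):dx=+3,dy=-8->D; (4,6):dx=+5,dy=-12->D; (4,7):dx=+6,dy=-11->D; (4,8):dx=+4,dy=-2->D
  (4,9):dx=-6,dy=-19->C; (4,10):dx=-5,dy=-6->C; (5,6):dx=+2,dy=-4->D; (5,7):dx=+3,dy=-3->D
  (5,8):dx=+1,dy=+6->C; (5,9):dx=-9,dy=-11->C; (5,10):dx=-8,dy=+2->D; (6,7):dx=+1,dy=+1->C
  (6,8):dx=-1,dy=+10->D; (6,9):dx=-11,dy=-7->C; (6,10):dx=-10,dy=+6->D; (7,8):dx=-2,dy=+9->D
  (7,9):dx=-12,dy=-8->C; (7,10):dx=-11,dy=+5->D; (8,9):dx=-10,dy=-17->C; (8,10):dx=-9,dy=-4->C
  (9,10):dx=+1,dy=+13->C
Step 2: C = 26, D = 19, total pairs = 45.
Step 3: tau = (C - D)/(n(n-1)/2) = (26 - 19)/45 = 0.155556.
Step 4: Exact two-sided p-value (enumerate n! = 3628800 permutations of y under H0): p = 0.600654.
Step 5: alpha = 0.05. fail to reject H0.

tau_b = 0.1556 (C=26, D=19), p = 0.600654, fail to reject H0.


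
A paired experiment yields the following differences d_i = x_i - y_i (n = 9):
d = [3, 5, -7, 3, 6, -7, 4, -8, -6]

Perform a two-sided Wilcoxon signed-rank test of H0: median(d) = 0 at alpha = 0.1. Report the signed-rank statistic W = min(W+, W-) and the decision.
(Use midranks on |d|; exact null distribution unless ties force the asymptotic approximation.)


Step 1: Drop any zero differences (none here) and take |d_i|.
|d| = [3, 5, 7, 3, 6, 7, 4, 8, 6]
Step 2: Midrank |d_i| (ties get averaged ranks).
ranks: |3|->1.5, |5|->4, |7|->7.5, |3|->1.5, |6|->5.5, |7|->7.5, |4|->3, |8|->9, |6|->5.5
Step 3: Attach original signs; sum ranks with positive sign and with negative sign.
W+ = 1.5 + 4 + 1.5 + 5.5 + 3 = 15.5
W- = 7.5 + 7.5 + 9 + 5.5 = 29.5
(Check: W+ + W- = 45 should equal n(n+1)/2 = 45.)
Step 4: Test statistic W = min(W+, W-) = 15.5.
Step 5: Ties in |d|, so use the tie-corrected normal approximation.
        E[W] = n(n+1)/4 = 9*10/4 = 22.5.
        Tie groups: |d|=3 (t=2), |d|=6 (t=2), |d|=7 (t=2); sum(t^3 - t) = 18.
        Var[W] = n(n+1)(2n+1)/24 - sum(t^3-t)/48 = 1710/24 - 18/48 = 70.875.
        z = (W - E[W]) / sqrt(Var[W]) = (15.5 - 22.5) / 8.4187 = -0.8315.
        Two-sided p = 2*Phi(z) = 0.405703.
Step 6: alpha = 0.1. fail to reject H0.

W+ = 15.5, W- = 29.5, W = min = 15.5, p = 0.405703, fail to reject H0.


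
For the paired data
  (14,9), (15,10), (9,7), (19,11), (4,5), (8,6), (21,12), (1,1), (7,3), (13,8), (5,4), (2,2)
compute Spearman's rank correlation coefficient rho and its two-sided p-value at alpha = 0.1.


Step 1: Rank x and y separately (midranks; no ties here).
rank(x): 14->9, 15->10, 9->7, 19->11, 4->3, 8->6, 21->12, 1->1, 7->5, 13->8, 5->4, 2->2
rank(y): 9->9, 10->10, 7->7, 11->11, 5->5, 6->6, 12->12, 1->1, 3->3, 8->8, 4->4, 2->2
Step 2: d_i = R_x(i) - R_y(i); compute d_i^2.
  (9-9)^2=0, (10-10)^2=0, (7-7)^2=0, (11-11)^2=0, (3-5)^2=4, (6-6)^2=0, (12-12)^2=0, (1-1)^2=0, (5-3)^2=4, (8-8)^2=0, (4-4)^2=0, (2-2)^2=0
sum(d^2) = 8.
Step 3: rho = 1 - 6*8 / (12*(12^2 - 1)) = 1 - 48/1716 = 0.972028.
Step 4: Under H0, t = rho * sqrt((n-2)/(1-rho^2)) = 13.0876 ~ t(10).
Step 5: Two-sided p-value from the t-distribution with 10 df = 0.000000.
Step 6: alpha = 0.1. reject H0.

rho = 0.9720, p = 0.000000, reject H0 at alpha = 0.1.


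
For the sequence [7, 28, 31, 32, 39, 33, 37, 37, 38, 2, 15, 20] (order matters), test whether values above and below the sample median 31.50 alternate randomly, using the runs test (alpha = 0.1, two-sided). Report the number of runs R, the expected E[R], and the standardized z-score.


Step 1: Compute median = 31.50; label A = above, B = below.
Labels in order: BBBAAAAAABBB  (n_A = 6, n_B = 6)
Step 2: Count runs R = 3.
Step 3: Under H0 (random ordering), E[R] = 2*n_A*n_B/(n_A+n_B) + 1 = 2*6*6/12 + 1 = 7.0000.
        Var[R] = 2*n_A*n_B*(2*n_A*n_B - n_A - n_B) / ((n_A+n_B)^2 * (n_A+n_B-1)) = 4320/1584 = 2.7273.
        SD[R] = 1.6514.
Step 4: Continuity-corrected z = (R + 0.5 - E[R]) / SD[R] = (3 + 0.5 - 7.0000) / 1.6514 = -2.1194.
Step 5: Two-sided p-value via normal approximation = 2*(1 - Phi(|z|)) = 0.034060.
Step 6: alpha = 0.1. reject H0.

R = 3, z = -2.1194, p = 0.034060, reject H0.


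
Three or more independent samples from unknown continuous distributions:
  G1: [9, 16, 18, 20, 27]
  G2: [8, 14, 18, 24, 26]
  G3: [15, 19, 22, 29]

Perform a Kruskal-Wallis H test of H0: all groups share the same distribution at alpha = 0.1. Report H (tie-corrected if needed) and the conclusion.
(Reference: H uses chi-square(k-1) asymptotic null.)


Step 1: Combine all N = 14 observations and assign midranks.
sorted (value, group, rank): (8,G2,1), (9,G1,2), (14,G2,3), (15,G3,4), (16,G1,5), (18,G1,6.5), (18,G2,6.5), (19,G3,8), (20,G1,9), (22,G3,10), (24,G2,11), (26,G2,12), (27,G1,13), (29,G3,14)
Step 2: Sum ranks within each group.
R_1 = 35.5 (n_1 = 5)
R_2 = 33.5 (n_2 = 5)
R_3 = 36 (n_3 = 4)
Step 3: H = 12/(N(N+1)) * sum(R_i^2/n_i) - 3(N+1)
     = 12/(14*15) * (35.5^2/5 + 33.5^2/5 + 36^2/4) - 3*15
     = 0.057143 * 800.5 - 45
     = 0.742857.
Step 4: Ties present; correction factor C = 1 - 6/(14^3 - 14) = 0.997802. Corrected H = 0.742857 / 0.997802 = 0.744493.
Step 5: Under H0, H ~ chi^2(2); p-value = 0.689184.
Step 6: alpha = 0.1. fail to reject H0.

H = 0.7445, df = 2, p = 0.689184, fail to reject H0.


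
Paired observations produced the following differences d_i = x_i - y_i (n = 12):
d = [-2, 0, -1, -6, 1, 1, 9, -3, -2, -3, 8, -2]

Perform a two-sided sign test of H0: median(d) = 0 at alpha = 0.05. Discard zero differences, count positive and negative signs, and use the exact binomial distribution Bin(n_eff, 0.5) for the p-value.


Step 1: Discard zero differences. Original n = 12; n_eff = number of nonzero differences = 11.
Nonzero differences (with sign): -2, -1, -6, +1, +1, +9, -3, -2, -3, +8, -2
Step 2: Count signs: positive = 4, negative = 7.
Step 3: Under H0: P(positive) = 0.5, so the number of positives S ~ Bin(11, 0.5).
Step 4: Two-sided exact p-value = sum of Bin(11,0.5) probabilities at or below the observed probability = 0.548828.
Step 5: alpha = 0.05. fail to reject H0.

n_eff = 11, pos = 4, neg = 7, p = 0.548828, fail to reject H0.


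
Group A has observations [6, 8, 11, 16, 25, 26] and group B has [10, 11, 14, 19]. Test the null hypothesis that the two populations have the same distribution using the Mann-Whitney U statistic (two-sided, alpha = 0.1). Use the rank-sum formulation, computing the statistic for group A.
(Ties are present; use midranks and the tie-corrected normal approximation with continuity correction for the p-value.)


Step 1: Combine and sort all 10 observations; assign midranks.
sorted (value, group): (6,X), (8,X), (10,Y), (11,X), (11,Y), (14,Y), (16,X), (19,Y), (25,X), (26,X)
ranks: 6->1, 8->2, 10->3, 11->4.5, 11->4.5, 14->6, 16->7, 19->8, 25->9, 26->10
Step 2: Rank sum for X: R1 = 1 + 2 + 4.5 + 7 + 9 + 10 = 33.5.
Step 3: U_X = R1 - n1(n1+1)/2 = 33.5 - 6*7/2 = 33.5 - 21 = 12.5.
       U_Y = n1*n2 - U_X = 24 - 12.5 = 11.5.
Step 4: Ties are present, so use the tie-corrected normal approximation (with continuity correction) for the p-value.
Step 5: p-value = 1.000000; compare to alpha = 0.1. fail to reject H0.

U_X = 12.5, p = 1.000000, fail to reject H0 at alpha = 0.1.


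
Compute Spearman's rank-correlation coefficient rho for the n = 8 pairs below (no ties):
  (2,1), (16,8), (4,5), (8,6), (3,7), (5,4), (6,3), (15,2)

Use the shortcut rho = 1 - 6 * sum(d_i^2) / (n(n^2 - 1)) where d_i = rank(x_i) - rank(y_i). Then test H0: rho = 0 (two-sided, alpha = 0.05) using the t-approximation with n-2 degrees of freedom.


Step 1: Rank x and y separately (midranks; no ties here).
rank(x): 2->1, 16->8, 4->3, 8->6, 3->2, 5->4, 6->5, 15->7
rank(y): 1->1, 8->8, 5->5, 6->6, 7->7, 4->4, 3->3, 2->2
Step 2: d_i = R_x(i) - R_y(i); compute d_i^2.
  (1-1)^2=0, (8-8)^2=0, (3-5)^2=4, (6-6)^2=0, (2-7)^2=25, (4-4)^2=0, (5-3)^2=4, (7-2)^2=25
sum(d^2) = 58.
Step 3: rho = 1 - 6*58 / (8*(8^2 - 1)) = 1 - 348/504 = 0.309524.
Step 4: Under H0, t = rho * sqrt((n-2)/(1-rho^2)) = 0.7973 ~ t(6).
Step 5: Two-sided p-value from the t-distribution with 6 df = 0.455645.
Step 6: alpha = 0.05. fail to reject H0.

rho = 0.3095, p = 0.455645, fail to reject H0 at alpha = 0.05.


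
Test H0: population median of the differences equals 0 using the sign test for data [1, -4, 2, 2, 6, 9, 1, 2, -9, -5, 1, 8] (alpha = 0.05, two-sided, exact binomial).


Step 1: Discard zero differences. Original n = 12; n_eff = number of nonzero differences = 12.
Nonzero differences (with sign): +1, -4, +2, +2, +6, +9, +1, +2, -9, -5, +1, +8
Step 2: Count signs: positive = 9, negative = 3.
Step 3: Under H0: P(positive) = 0.5, so the number of positives S ~ Bin(12, 0.5).
Step 4: Two-sided exact p-value = sum of Bin(12,0.5) probabilities at or below the observed probability = 0.145996.
Step 5: alpha = 0.05. fail to reject H0.

n_eff = 12, pos = 9, neg = 3, p = 0.145996, fail to reject H0.


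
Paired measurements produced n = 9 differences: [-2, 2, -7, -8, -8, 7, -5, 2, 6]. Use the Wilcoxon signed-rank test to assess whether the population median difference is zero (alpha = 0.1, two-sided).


Step 1: Drop any zero differences (none here) and take |d_i|.
|d| = [2, 2, 7, 8, 8, 7, 5, 2, 6]
Step 2: Midrank |d_i| (ties get averaged ranks).
ranks: |2|->2, |2|->2, |7|->6.5, |8|->8.5, |8|->8.5, |7|->6.5, |5|->4, |2|->2, |6|->5
Step 3: Attach original signs; sum ranks with positive sign and with negative sign.
W+ = 2 + 6.5 + 2 + 5 = 15.5
W- = 2 + 6.5 + 8.5 + 8.5 + 4 = 29.5
(Check: W+ + W- = 45 should equal n(n+1)/2 = 45.)
Step 4: Test statistic W = min(W+, W-) = 15.5.
Step 5: Ties in |d|, so use the tie-corrected normal approximation.
        E[W] = n(n+1)/4 = 9*10/4 = 22.5.
        Tie groups: |d|=2 (t=3), |d|=7 (t=2), |d|=8 (t=2); sum(t^3 - t) = 36.
        Var[W] = n(n+1)(2n+1)/24 - sum(t^3-t)/48 = 1710/24 - 36/48 = 70.5.
        z = (W - E[W]) / sqrt(Var[W]) = (15.5 - 22.5) / 8.3964 = -0.8337.
        Two-sided p = 2*Phi(z) = 0.404457.
Step 6: alpha = 0.1. fail to reject H0.

W+ = 15.5, W- = 29.5, W = min = 15.5, p = 0.404457, fail to reject H0.


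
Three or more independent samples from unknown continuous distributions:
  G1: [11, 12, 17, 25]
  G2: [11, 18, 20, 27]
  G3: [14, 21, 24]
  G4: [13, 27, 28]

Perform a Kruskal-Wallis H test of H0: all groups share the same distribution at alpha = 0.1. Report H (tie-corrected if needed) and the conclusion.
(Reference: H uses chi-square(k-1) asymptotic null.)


Step 1: Combine all N = 14 observations and assign midranks.
sorted (value, group, rank): (11,G1,1.5), (11,G2,1.5), (12,G1,3), (13,G4,4), (14,G3,5), (17,G1,6), (18,G2,7), (20,G2,8), (21,G3,9), (24,G3,10), (25,G1,11), (27,G2,12.5), (27,G4,12.5), (28,G4,14)
Step 2: Sum ranks within each group.
R_1 = 21.5 (n_1 = 4)
R_2 = 29 (n_2 = 4)
R_3 = 24 (n_3 = 3)
R_4 = 30.5 (n_4 = 3)
Step 3: H = 12/(N(N+1)) * sum(R_i^2/n_i) - 3(N+1)
     = 12/(14*15) * (21.5^2/4 + 29^2/4 + 24^2/3 + 30.5^2/3) - 3*15
     = 0.057143 * 827.896 - 45
     = 2.308333.
Step 4: Ties present; correction factor C = 1 - 12/(14^3 - 14) = 0.995604. Corrected H = 2.308333 / 0.995604 = 2.318525.
Step 5: Under H0, H ~ chi^2(3); p-value = 0.508981.
Step 6: alpha = 0.1. fail to reject H0.

H = 2.3185, df = 3, p = 0.508981, fail to reject H0.


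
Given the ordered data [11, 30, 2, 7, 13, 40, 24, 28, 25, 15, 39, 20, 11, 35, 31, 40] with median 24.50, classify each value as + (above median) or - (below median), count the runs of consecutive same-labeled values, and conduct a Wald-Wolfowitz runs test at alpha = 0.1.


Step 1: Compute median = 24.50; label A = above, B = below.
Labels in order: BABBBABAABABBAAA  (n_A = 8, n_B = 8)
Step 2: Count runs R = 10.
Step 3: Under H0 (random ordering), E[R] = 2*n_A*n_B/(n_A+n_B) + 1 = 2*8*8/16 + 1 = 9.0000.
        Var[R] = 2*n_A*n_B*(2*n_A*n_B - n_A - n_B) / ((n_A+n_B)^2 * (n_A+n_B-1)) = 14336/3840 = 3.7333.
        SD[R] = 1.9322.
Step 4: Continuity-corrected z = (R - 0.5 - E[R]) / SD[R] = (10 - 0.5 - 9.0000) / 1.9322 = 0.2588.
Step 5: Two-sided p-value via normal approximation = 2*(1 - Phi(|z|)) = 0.795809.
Step 6: alpha = 0.1. fail to reject H0.

R = 10, z = 0.2588, p = 0.795809, fail to reject H0.


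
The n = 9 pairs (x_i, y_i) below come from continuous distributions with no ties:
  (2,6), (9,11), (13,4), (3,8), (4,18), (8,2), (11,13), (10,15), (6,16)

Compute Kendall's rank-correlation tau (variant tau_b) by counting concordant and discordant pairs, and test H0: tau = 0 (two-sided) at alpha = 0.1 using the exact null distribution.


Step 1: Enumerate the 36 unordered pairs (i,j) with i<j and classify each by sign(x_j-x_i) * sign(y_j-y_i).
  (1,2):dx=+7,dy=+5->C; (1,3):dx=+11,dy=-2->D; (1,4):dx=+1,dy=+2->C; (1,5):dx=+2,dy=+12->C
  (1,6):dx=+6,dy=-4->D; (1,7):dx=+9,dy=+7->C; (1,8):dx=+8,dy=+9->C; (1,9):dx=+4,dy=+10->C
  (2,3):dx=+4,dy=-7->D; (2,4):dx=-6,dy=-3->C; (2,5):dx=-5,dy=+7->D; (2,6):dx=-1,dy=-9->C
  (2,7):dx=+2,dy=+2->C; (2,8):dx=+1,dy=+4->C; (2,9):dx=-3,dy=+5->D; (3,4):dx=-10,dy=+4->D
  (3,5):dx=-9,dy=+14->D; (3,6):dx=-5,dy=-2->C; (3,7):dx=-2,dy=+9->D; (3,8):dx=-3,dy=+11->D
  (3,9):dx=-7,dy=+12->D; (4,5):dx=+1,dy=+10->C; (4,6):dx=+5,dy=-6->D; (4,7):dx=+8,dy=+5->C
  (4,8):dx=+7,dy=+7->C; (4,9):dx=+3,dy=+8->C; (5,6):dx=+4,dy=-16->D; (5,7):dx=+7,dy=-5->D
  (5,8):dx=+6,dy=-3->D; (5,9):dx=+2,dy=-2->D; (6,7):dx=+3,dy=+11->C; (6,8):dx=+2,dy=+13->C
  (6,9):dx=-2,dy=+14->D; (7,8):dx=-1,dy=+2->D; (7,9):dx=-5,dy=+3->D; (8,9):dx=-4,dy=+1->D
Step 2: C = 17, D = 19, total pairs = 36.
Step 3: tau = (C - D)/(n(n-1)/2) = (17 - 19)/36 = -0.055556.
Step 4: Exact two-sided p-value (enumerate n! = 362880 permutations of y under H0): p = 0.919455.
Step 5: alpha = 0.1. fail to reject H0.

tau_b = -0.0556 (C=17, D=19), p = 0.919455, fail to reject H0.


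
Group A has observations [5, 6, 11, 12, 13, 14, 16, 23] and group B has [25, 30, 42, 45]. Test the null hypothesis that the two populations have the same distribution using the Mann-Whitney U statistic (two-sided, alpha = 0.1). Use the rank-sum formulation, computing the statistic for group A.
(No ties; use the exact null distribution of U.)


Step 1: Combine and sort all 12 observations; assign midranks.
sorted (value, group): (5,X), (6,X), (11,X), (12,X), (13,X), (14,X), (16,X), (23,X), (25,Y), (30,Y), (42,Y), (45,Y)
ranks: 5->1, 6->2, 11->3, 12->4, 13->5, 14->6, 16->7, 23->8, 25->9, 30->10, 42->11, 45->12
Step 2: Rank sum for X: R1 = 1 + 2 + 3 + 4 + 5 + 6 + 7 + 8 = 36.
Step 3: U_X = R1 - n1(n1+1)/2 = 36 - 8*9/2 = 36 - 36 = 0.
       U_Y = n1*n2 - U_X = 32 - 0 = 32.
Step 4: No ties, so the exact null distribution of U (based on enumerating the C(12,8) = 495 equally likely rank assignments) gives the two-sided p-value.
Step 5: p-value = 0.004040; compare to alpha = 0.1. reject H0.

U_X = 0, p = 0.004040, reject H0 at alpha = 0.1.


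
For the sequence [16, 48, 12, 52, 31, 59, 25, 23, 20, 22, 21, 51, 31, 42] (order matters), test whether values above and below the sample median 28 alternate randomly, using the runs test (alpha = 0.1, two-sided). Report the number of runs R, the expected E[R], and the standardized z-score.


Step 1: Compute median = 28; label A = above, B = below.
Labels in order: BABAAABBBBBAAA  (n_A = 7, n_B = 7)
Step 2: Count runs R = 6.
Step 3: Under H0 (random ordering), E[R] = 2*n_A*n_B/(n_A+n_B) + 1 = 2*7*7/14 + 1 = 8.0000.
        Var[R] = 2*n_A*n_B*(2*n_A*n_B - n_A - n_B) / ((n_A+n_B)^2 * (n_A+n_B-1)) = 8232/2548 = 3.2308.
        SD[R] = 1.7974.
Step 4: Continuity-corrected z = (R + 0.5 - E[R]) / SD[R] = (6 + 0.5 - 8.0000) / 1.7974 = -0.8345.
Step 5: Two-sided p-value via normal approximation = 2*(1 - Phi(|z|)) = 0.403986.
Step 6: alpha = 0.1. fail to reject H0.

R = 6, z = -0.8345, p = 0.403986, fail to reject H0.


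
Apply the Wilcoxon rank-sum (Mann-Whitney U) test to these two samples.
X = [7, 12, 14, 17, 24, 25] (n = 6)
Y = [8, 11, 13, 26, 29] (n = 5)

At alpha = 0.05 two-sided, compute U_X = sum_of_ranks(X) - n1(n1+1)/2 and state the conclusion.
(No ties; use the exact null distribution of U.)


Step 1: Combine and sort all 11 observations; assign midranks.
sorted (value, group): (7,X), (8,Y), (11,Y), (12,X), (13,Y), (14,X), (17,X), (24,X), (25,X), (26,Y), (29,Y)
ranks: 7->1, 8->2, 11->3, 12->4, 13->5, 14->6, 17->7, 24->8, 25->9, 26->10, 29->11
Step 2: Rank sum for X: R1 = 1 + 4 + 6 + 7 + 8 + 9 = 35.
Step 3: U_X = R1 - n1(n1+1)/2 = 35 - 6*7/2 = 35 - 21 = 14.
       U_Y = n1*n2 - U_X = 30 - 14 = 16.
Step 4: No ties, so the exact null distribution of U (based on enumerating the C(11,6) = 462 equally likely rank assignments) gives the two-sided p-value.
Step 5: p-value = 0.930736; compare to alpha = 0.05. fail to reject H0.

U_X = 14, p = 0.930736, fail to reject H0 at alpha = 0.05.


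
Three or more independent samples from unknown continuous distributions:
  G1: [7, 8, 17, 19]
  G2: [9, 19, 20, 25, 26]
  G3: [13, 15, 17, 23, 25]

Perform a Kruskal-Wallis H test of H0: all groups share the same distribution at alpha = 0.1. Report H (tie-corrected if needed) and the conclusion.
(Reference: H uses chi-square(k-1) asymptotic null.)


Step 1: Combine all N = 14 observations and assign midranks.
sorted (value, group, rank): (7,G1,1), (8,G1,2), (9,G2,3), (13,G3,4), (15,G3,5), (17,G1,6.5), (17,G3,6.5), (19,G1,8.5), (19,G2,8.5), (20,G2,10), (23,G3,11), (25,G2,12.5), (25,G3,12.5), (26,G2,14)
Step 2: Sum ranks within each group.
R_1 = 18 (n_1 = 4)
R_2 = 48 (n_2 = 5)
R_3 = 39 (n_3 = 5)
Step 3: H = 12/(N(N+1)) * sum(R_i^2/n_i) - 3(N+1)
     = 12/(14*15) * (18^2/4 + 48^2/5 + 39^2/5) - 3*15
     = 0.057143 * 846 - 45
     = 3.342857.
Step 4: Ties present; correction factor C = 1 - 18/(14^3 - 14) = 0.993407. Corrected H = 3.342857 / 0.993407 = 3.365044.
Step 5: Under H0, H ~ chi^2(2); p-value = 0.185905.
Step 6: alpha = 0.1. fail to reject H0.

H = 3.3650, df = 2, p = 0.185905, fail to reject H0.


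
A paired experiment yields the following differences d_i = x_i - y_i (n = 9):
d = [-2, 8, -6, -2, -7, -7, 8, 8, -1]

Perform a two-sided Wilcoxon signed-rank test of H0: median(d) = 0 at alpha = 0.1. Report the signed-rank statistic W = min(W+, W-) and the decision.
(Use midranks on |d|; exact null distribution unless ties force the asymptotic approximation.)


Step 1: Drop any zero differences (none here) and take |d_i|.
|d| = [2, 8, 6, 2, 7, 7, 8, 8, 1]
Step 2: Midrank |d_i| (ties get averaged ranks).
ranks: |2|->2.5, |8|->8, |6|->4, |2|->2.5, |7|->5.5, |7|->5.5, |8|->8, |8|->8, |1|->1
Step 3: Attach original signs; sum ranks with positive sign and with negative sign.
W+ = 8 + 8 + 8 = 24
W- = 2.5 + 4 + 2.5 + 5.5 + 5.5 + 1 = 21
(Check: W+ + W- = 45 should equal n(n+1)/2 = 45.)
Step 4: Test statistic W = min(W+, W-) = 21.
Step 5: Ties in |d|, so use the tie-corrected normal approximation.
        E[W] = n(n+1)/4 = 9*10/4 = 22.5.
        Tie groups: |d|=2 (t=2), |d|=7 (t=2), |d|=8 (t=3); sum(t^3 - t) = 36.
        Var[W] = n(n+1)(2n+1)/24 - sum(t^3-t)/48 = 1710/24 - 36/48 = 70.5.
        z = (W - E[W]) / sqrt(Var[W]) = (21 - 22.5) / 8.3964 = -0.1786.
        Two-sided p = 2*Phi(z) = 0.858215.
Step 6: alpha = 0.1. fail to reject H0.

W+ = 24, W- = 21, W = min = 21, p = 0.858215, fail to reject H0.


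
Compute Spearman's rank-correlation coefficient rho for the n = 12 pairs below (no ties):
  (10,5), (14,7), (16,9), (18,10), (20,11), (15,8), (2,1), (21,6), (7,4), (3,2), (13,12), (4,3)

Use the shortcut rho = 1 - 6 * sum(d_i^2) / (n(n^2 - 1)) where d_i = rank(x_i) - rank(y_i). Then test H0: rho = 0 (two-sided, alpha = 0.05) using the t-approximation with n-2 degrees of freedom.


Step 1: Rank x and y separately (midranks; no ties here).
rank(x): 10->5, 14->7, 16->9, 18->10, 20->11, 15->8, 2->1, 21->12, 7->4, 3->2, 13->6, 4->3
rank(y): 5->5, 7->7, 9->9, 10->10, 11->11, 8->8, 1->1, 6->6, 4->4, 2->2, 12->12, 3->3
Step 2: d_i = R_x(i) - R_y(i); compute d_i^2.
  (5-5)^2=0, (7-7)^2=0, (9-9)^2=0, (10-10)^2=0, (11-11)^2=0, (8-8)^2=0, (1-1)^2=0, (12-6)^2=36, (4-4)^2=0, (2-2)^2=0, (6-12)^2=36, (3-3)^2=0
sum(d^2) = 72.
Step 3: rho = 1 - 6*72 / (12*(12^2 - 1)) = 1 - 432/1716 = 0.748252.
Step 4: Under H0, t = rho * sqrt((n-2)/(1-rho^2)) = 3.5667 ~ t(10).
Step 5: Two-sided p-value from the t-distribution with 10 df = 0.005124.
Step 6: alpha = 0.05. reject H0.

rho = 0.7483, p = 0.005124, reject H0 at alpha = 0.05.


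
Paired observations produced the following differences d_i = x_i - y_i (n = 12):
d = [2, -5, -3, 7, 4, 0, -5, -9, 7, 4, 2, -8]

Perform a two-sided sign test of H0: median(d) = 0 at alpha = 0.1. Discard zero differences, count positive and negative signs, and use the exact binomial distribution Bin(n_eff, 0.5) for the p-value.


Step 1: Discard zero differences. Original n = 12; n_eff = number of nonzero differences = 11.
Nonzero differences (with sign): +2, -5, -3, +7, +4, -5, -9, +7, +4, +2, -8
Step 2: Count signs: positive = 6, negative = 5.
Step 3: Under H0: P(positive) = 0.5, so the number of positives S ~ Bin(11, 0.5).
Step 4: Two-sided exact p-value = sum of Bin(11,0.5) probabilities at or below the observed probability = 1.000000.
Step 5: alpha = 0.1. fail to reject H0.

n_eff = 11, pos = 6, neg = 5, p = 1.000000, fail to reject H0.


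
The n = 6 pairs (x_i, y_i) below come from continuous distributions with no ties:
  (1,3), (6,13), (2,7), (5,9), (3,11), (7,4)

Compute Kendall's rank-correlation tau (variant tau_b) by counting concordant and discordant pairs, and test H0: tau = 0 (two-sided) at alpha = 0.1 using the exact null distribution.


Step 1: Enumerate the 15 unordered pairs (i,j) with i<j and classify each by sign(x_j-x_i) * sign(y_j-y_i).
  (1,2):dx=+5,dy=+10->C; (1,3):dx=+1,dy=+4->C; (1,4):dx=+4,dy=+6->C; (1,5):dx=+2,dy=+8->C
  (1,6):dx=+6,dy=+1->C; (2,3):dx=-4,dy=-6->C; (2,4):dx=-1,dy=-4->C; (2,5):dx=-3,dy=-2->C
  (2,6):dx=+1,dy=-9->D; (3,4):dx=+3,dy=+2->C; (3,5):dx=+1,dy=+4->C; (3,6):dx=+5,dy=-3->D
  (4,5):dx=-2,dy=+2->D; (4,6):dx=+2,dy=-5->D; (5,6):dx=+4,dy=-7->D
Step 2: C = 10, D = 5, total pairs = 15.
Step 3: tau = (C - D)/(n(n-1)/2) = (10 - 5)/15 = 0.333333.
Step 4: Exact two-sided p-value (enumerate n! = 720 permutations of y under H0): p = 0.469444.
Step 5: alpha = 0.1. fail to reject H0.

tau_b = 0.3333 (C=10, D=5), p = 0.469444, fail to reject H0.


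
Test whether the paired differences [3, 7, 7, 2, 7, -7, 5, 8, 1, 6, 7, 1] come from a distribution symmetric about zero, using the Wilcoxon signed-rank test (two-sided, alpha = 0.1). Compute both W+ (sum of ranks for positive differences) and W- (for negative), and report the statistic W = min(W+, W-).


Step 1: Drop any zero differences (none here) and take |d_i|.
|d| = [3, 7, 7, 2, 7, 7, 5, 8, 1, 6, 7, 1]
Step 2: Midrank |d_i| (ties get averaged ranks).
ranks: |3|->4, |7|->9, |7|->9, |2|->3, |7|->9, |7|->9, |5|->5, |8|->12, |1|->1.5, |6|->6, |7|->9, |1|->1.5
Step 3: Attach original signs; sum ranks with positive sign and with negative sign.
W+ = 4 + 9 + 9 + 3 + 9 + 5 + 12 + 1.5 + 6 + 9 + 1.5 = 69
W- = 9 = 9
(Check: W+ + W- = 78 should equal n(n+1)/2 = 78.)
Step 4: Test statistic W = min(W+, W-) = 9.
Step 5: Ties in |d|, so use the tie-corrected normal approximation.
        E[W] = n(n+1)/4 = 12*13/4 = 39.
        Tie groups: |d|=1 (t=2), |d|=7 (t=5); sum(t^3 - t) = 126.
        Var[W] = n(n+1)(2n+1)/24 - sum(t^3-t)/48 = 3900/24 - 126/48 = 159.875.
        z = (W - E[W]) / sqrt(Var[W]) = (9 - 39) / 12.6442 = -2.3726.
        Two-sided p = 2*Phi(z) = 0.017662.
Step 6: alpha = 0.1. reject H0.

W+ = 69, W- = 9, W = min = 9, p = 0.017662, reject H0.


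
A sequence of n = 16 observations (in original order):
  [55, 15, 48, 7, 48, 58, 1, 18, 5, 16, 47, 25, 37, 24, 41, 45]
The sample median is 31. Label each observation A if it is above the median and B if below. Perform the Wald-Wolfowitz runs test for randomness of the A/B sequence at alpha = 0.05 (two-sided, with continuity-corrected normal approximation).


Step 1: Compute median = 31; label A = above, B = below.
Labels in order: ABABAABBBBABABAA  (n_A = 8, n_B = 8)
Step 2: Count runs R = 11.
Step 3: Under H0 (random ordering), E[R] = 2*n_A*n_B/(n_A+n_B) + 1 = 2*8*8/16 + 1 = 9.0000.
        Var[R] = 2*n_A*n_B*(2*n_A*n_B - n_A - n_B) / ((n_A+n_B)^2 * (n_A+n_B-1)) = 14336/3840 = 3.7333.
        SD[R] = 1.9322.
Step 4: Continuity-corrected z = (R - 0.5 - E[R]) / SD[R] = (11 - 0.5 - 9.0000) / 1.9322 = 0.7763.
Step 5: Two-sided p-value via normal approximation = 2*(1 - Phi(|z|)) = 0.437558.
Step 6: alpha = 0.05. fail to reject H0.

R = 11, z = 0.7763, p = 0.437558, fail to reject H0.


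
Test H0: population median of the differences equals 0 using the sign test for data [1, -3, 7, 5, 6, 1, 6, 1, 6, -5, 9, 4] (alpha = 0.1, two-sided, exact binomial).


Step 1: Discard zero differences. Original n = 12; n_eff = number of nonzero differences = 12.
Nonzero differences (with sign): +1, -3, +7, +5, +6, +1, +6, +1, +6, -5, +9, +4
Step 2: Count signs: positive = 10, negative = 2.
Step 3: Under H0: P(positive) = 0.5, so the number of positives S ~ Bin(12, 0.5).
Step 4: Two-sided exact p-value = sum of Bin(12,0.5) probabilities at or below the observed probability = 0.038574.
Step 5: alpha = 0.1. reject H0.

n_eff = 12, pos = 10, neg = 2, p = 0.038574, reject H0.


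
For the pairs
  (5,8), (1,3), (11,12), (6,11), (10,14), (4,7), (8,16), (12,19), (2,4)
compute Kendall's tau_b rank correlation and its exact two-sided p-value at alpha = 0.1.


Step 1: Enumerate the 36 unordered pairs (i,j) with i<j and classify each by sign(x_j-x_i) * sign(y_j-y_i).
  (1,2):dx=-4,dy=-5->C; (1,3):dx=+6,dy=+4->C; (1,4):dx=+1,dy=+3->C; (1,5):dx=+5,dy=+6->C
  (1,6):dx=-1,dy=-1->C; (1,7):dx=+3,dy=+8->C; (1,8):dx=+7,dy=+11->C; (1,9):dx=-3,dy=-4->C
  (2,3):dx=+10,dy=+9->C; (2,4):dx=+5,dy=+8->C; (2,5):dx=+9,dy=+11->C; (2,6):dx=+3,dy=+4->C
  (2,7):dx=+7,dy=+13->C; (2,8):dx=+11,dy=+16->C; (2,9):dx=+1,dy=+1->C; (3,4):dx=-5,dy=-1->C
  (3,5):dx=-1,dy=+2->D; (3,6):dx=-7,dy=-5->C; (3,7):dx=-3,dy=+4->D; (3,8):dx=+1,dy=+7->C
  (3,9):dx=-9,dy=-8->C; (4,5):dx=+4,dy=+3->C; (4,6):dx=-2,dy=-4->C; (4,7):dx=+2,dy=+5->C
  (4,8):dx=+6,dy=+8->C; (4,9):dx=-4,dy=-7->C; (5,6):dx=-6,dy=-7->C; (5,7):dx=-2,dy=+2->D
  (5,8):dx=+2,dy=+5->C; (5,9):dx=-8,dy=-10->C; (6,7):dx=+4,dy=+9->C; (6,8):dx=+8,dy=+12->C
  (6,9):dx=-2,dy=-3->C; (7,8):dx=+4,dy=+3->C; (7,9):dx=-6,dy=-12->C; (8,9):dx=-10,dy=-15->C
Step 2: C = 33, D = 3, total pairs = 36.
Step 3: tau = (C - D)/(n(n-1)/2) = (33 - 3)/36 = 0.833333.
Step 4: Exact two-sided p-value (enumerate n! = 362880 permutations of y under H0): p = 0.000854.
Step 5: alpha = 0.1. reject H0.

tau_b = 0.8333 (C=33, D=3), p = 0.000854, reject H0.


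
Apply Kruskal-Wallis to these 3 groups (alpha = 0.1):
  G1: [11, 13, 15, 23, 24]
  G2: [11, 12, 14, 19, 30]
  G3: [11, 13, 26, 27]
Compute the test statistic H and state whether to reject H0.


Step 1: Combine all N = 14 observations and assign midranks.
sorted (value, group, rank): (11,G1,2), (11,G2,2), (11,G3,2), (12,G2,4), (13,G1,5.5), (13,G3,5.5), (14,G2,7), (15,G1,8), (19,G2,9), (23,G1,10), (24,G1,11), (26,G3,12), (27,G3,13), (30,G2,14)
Step 2: Sum ranks within each group.
R_1 = 36.5 (n_1 = 5)
R_2 = 36 (n_2 = 5)
R_3 = 32.5 (n_3 = 4)
Step 3: H = 12/(N(N+1)) * sum(R_i^2/n_i) - 3(N+1)
     = 12/(14*15) * (36.5^2/5 + 36^2/5 + 32.5^2/4) - 3*15
     = 0.057143 * 789.712 - 45
     = 0.126429.
Step 4: Ties present; correction factor C = 1 - 30/(14^3 - 14) = 0.989011. Corrected H = 0.126429 / 0.989011 = 0.127833.
Step 5: Under H0, H ~ chi^2(2); p-value = 0.938083.
Step 6: alpha = 0.1. fail to reject H0.

H = 0.1278, df = 2, p = 0.938083, fail to reject H0.
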